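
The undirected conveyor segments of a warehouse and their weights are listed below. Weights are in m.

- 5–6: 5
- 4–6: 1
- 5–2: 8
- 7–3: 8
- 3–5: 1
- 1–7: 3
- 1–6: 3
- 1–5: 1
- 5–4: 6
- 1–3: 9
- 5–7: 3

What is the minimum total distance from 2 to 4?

13 m

Candidate routes:
2 → 5 → 6 → 4: 8+5+1 = 14
2 → 5 → 1 → 6 → 4: 8+1+3+1 = 13
2 → 5 → 4: 8+6 = 14
Cheapest is 2 → 5 → 1 → 6 → 4 at 13 m.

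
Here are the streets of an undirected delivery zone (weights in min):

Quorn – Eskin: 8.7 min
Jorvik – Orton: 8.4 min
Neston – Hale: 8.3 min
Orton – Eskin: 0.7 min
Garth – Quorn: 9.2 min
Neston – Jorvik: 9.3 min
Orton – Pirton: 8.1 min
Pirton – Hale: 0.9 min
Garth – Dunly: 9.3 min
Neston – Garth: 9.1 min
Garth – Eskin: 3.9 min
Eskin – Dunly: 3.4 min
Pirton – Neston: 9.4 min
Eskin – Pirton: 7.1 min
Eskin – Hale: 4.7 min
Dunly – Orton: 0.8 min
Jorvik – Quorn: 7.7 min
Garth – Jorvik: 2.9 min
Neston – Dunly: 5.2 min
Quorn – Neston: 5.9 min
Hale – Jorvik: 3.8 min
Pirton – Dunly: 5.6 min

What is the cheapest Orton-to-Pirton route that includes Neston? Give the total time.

Best Orton to Neston: Orton–Dunly–Neston costing 6
Shortest Neston→Pirton: Neston–Hale–Pirton = 9.2
Total via Neston: 6 + 9.2 = 15.2 min.

15.2 min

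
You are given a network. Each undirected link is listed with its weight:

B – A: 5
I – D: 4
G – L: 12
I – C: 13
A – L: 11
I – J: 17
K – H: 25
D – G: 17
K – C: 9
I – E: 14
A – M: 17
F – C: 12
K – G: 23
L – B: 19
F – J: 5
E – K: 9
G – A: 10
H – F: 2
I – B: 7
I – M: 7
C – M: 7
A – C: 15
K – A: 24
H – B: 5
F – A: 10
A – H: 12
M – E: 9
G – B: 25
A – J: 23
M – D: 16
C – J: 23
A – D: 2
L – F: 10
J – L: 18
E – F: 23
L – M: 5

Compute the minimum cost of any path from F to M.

15

Shortest distances from F:
F: 0
H: 2  (via F)
J: 5  (via F)
B: 7  (via H)
A: 10  (via F)
L: 10  (via F)
C: 12  (via F)
D: 12  (via A)
I: 14  (via B)
M: 15  (via L)
Shortest route: F–L–M = 15.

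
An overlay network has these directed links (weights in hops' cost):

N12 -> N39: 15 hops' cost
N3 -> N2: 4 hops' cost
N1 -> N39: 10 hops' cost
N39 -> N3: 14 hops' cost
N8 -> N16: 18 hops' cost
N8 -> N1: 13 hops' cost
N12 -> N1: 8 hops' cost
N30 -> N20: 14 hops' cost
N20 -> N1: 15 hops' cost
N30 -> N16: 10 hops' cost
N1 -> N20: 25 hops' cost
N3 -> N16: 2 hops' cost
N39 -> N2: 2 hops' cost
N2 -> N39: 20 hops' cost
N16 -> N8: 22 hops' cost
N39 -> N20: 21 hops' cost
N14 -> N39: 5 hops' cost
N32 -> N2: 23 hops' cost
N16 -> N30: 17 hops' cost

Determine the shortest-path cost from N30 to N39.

Candidate routes:
N30–N20–N1–N39: 14+15+10 = 39
N30–N16–N8–N1–N39: 10+22+13+10 = 55
The minimum is 39 hops' cost via N30–N20–N1–N39.

39 hops' cost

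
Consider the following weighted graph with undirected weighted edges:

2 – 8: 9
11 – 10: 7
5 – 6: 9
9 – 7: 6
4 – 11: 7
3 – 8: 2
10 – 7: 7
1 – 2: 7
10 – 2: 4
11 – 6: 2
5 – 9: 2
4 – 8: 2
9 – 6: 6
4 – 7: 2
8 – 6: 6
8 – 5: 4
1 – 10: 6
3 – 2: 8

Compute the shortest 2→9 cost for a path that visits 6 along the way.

Shortest 2→6: 2 → 10 → 11 → 6 = 13
Shortest 6→9: 6 → 9 = 6
Total via 6: 13 + 6 = 19.

19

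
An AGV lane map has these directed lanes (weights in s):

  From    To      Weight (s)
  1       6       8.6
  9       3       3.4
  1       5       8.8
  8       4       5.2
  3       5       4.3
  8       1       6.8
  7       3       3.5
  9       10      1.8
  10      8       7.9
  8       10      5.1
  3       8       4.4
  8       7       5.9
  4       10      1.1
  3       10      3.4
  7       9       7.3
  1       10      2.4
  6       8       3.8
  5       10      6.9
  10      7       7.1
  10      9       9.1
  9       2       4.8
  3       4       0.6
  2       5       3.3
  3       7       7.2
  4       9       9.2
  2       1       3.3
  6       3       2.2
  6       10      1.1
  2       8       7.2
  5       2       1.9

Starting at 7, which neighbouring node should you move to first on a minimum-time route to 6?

3

Enumerating some paths:
7 - 3 - 5 - 2 - 1 - 6: 3.5+4.3+1.9+3.3+8.6 = 21.6
7 - 3 - 8 - 1 - 6: 3.5+4.4+6.8+8.6 = 23.3
Cheapest is 7 - 3 - 5 - 2 - 1 - 6 at 21.6 s.
So from 7 the first move is to 3.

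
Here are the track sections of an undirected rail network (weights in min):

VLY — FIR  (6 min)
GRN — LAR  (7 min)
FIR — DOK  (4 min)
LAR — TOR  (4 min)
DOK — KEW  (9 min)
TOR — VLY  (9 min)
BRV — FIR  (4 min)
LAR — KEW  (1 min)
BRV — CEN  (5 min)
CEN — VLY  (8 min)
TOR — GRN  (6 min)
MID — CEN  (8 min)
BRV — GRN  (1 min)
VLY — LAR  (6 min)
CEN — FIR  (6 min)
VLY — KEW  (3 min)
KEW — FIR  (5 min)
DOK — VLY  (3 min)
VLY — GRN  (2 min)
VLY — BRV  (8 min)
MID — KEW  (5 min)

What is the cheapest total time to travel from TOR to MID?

10 min

Candidate routes:
TOR - GRN - VLY - KEW - MID: 6+2+3+5 = 16
TOR - LAR - KEW - MID: 4+1+5 = 10
The minimum is 10 min via TOR - LAR - KEW - MID.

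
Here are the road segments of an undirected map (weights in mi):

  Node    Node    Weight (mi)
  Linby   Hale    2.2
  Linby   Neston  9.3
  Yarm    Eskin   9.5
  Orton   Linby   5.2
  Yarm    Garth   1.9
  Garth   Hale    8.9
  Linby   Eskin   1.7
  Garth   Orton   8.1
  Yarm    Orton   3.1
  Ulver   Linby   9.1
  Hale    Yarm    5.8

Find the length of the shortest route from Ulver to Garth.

19 mi

Settle nodes by increasing distance from Ulver:
Ulver: 0
Linby: 9.1  (via Ulver)
Eskin: 10.8  (via Linby)
Hale: 11.3  (via Linby)
Orton: 14.3  (via Linby)
Yarm: 17.1  (via Hale)
Neston: 18.4  (via Linby)
Garth: 19  (via Yarm)
Shortest route: Ulver → Linby → Hale → Yarm → Garth = 19 mi.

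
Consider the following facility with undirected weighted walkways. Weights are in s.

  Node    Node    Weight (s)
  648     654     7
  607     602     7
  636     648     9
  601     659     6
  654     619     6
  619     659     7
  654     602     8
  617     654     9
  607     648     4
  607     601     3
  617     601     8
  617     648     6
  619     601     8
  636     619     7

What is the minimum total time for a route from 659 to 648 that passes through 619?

20 s

Shortest 659→619: 659 → 619 = 7
Shortest 619→648: 619 → 654 → 648 = 13
Total via 619: 7 + 13 = 20 s.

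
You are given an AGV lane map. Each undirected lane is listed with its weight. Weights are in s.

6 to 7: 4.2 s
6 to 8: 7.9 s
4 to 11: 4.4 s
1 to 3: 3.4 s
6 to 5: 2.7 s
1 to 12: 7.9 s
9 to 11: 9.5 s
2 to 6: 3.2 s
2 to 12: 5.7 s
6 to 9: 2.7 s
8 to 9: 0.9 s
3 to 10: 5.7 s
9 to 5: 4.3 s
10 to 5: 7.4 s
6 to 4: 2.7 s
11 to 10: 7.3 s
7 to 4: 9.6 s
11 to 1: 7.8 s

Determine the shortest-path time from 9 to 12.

Shortest distances from 9:
9: 0
8: 0.9  (via 9)
6: 2.7  (via 9)
5: 4.3  (via 9)
4: 5.4  (via 6)
2: 5.9  (via 6)
7: 6.9  (via 6)
11: 9.5  (via 9)
12: 11.6  (via 2)
Shortest route: 9 → 6 → 2 → 12 = 11.6 s.

11.6 s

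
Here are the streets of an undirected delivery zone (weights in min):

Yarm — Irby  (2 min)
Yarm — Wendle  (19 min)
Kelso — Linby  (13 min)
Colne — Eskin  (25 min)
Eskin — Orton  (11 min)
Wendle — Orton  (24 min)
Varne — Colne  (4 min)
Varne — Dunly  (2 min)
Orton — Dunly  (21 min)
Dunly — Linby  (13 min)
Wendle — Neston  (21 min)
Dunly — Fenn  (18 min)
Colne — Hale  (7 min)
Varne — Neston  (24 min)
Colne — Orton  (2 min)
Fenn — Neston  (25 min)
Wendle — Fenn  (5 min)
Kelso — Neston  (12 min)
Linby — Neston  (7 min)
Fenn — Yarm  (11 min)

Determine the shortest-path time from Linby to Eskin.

32 min

Settle nodes by increasing distance from Linby:
Linby: 0
Neston: 7  (via Linby)
Dunly: 13  (via Linby)
Kelso: 13  (via Linby)
Varne: 15  (via Dunly)
Colne: 19  (via Varne)
Orton: 21  (via Colne)
Hale: 26  (via Colne)
Wendle: 28  (via Neston)
Fenn: 31  (via Dunly)
Eskin: 32  (via Orton)
Shortest route: Linby → Dunly → Varne → Colne → Orton → Eskin = 32 min.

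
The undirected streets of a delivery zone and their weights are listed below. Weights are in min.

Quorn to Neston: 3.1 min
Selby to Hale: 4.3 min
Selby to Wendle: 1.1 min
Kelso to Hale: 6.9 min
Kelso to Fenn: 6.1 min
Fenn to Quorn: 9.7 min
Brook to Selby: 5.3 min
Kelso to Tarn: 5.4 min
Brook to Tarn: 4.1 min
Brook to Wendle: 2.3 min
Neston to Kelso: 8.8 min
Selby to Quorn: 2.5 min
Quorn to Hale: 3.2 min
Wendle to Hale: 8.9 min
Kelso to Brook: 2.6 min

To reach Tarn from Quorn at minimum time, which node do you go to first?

Compare a few routes:
Quorn - Selby - Brook - Tarn: 2.5+5.3+4.1 = 11.9
Quorn - Selby - Wendle - Brook - Tarn: 2.5+1.1+2.3+4.1 = 10
The minimum is 10 min via Quorn - Selby - Wendle - Brook - Tarn.
So from Quorn the first move is to Selby.

Selby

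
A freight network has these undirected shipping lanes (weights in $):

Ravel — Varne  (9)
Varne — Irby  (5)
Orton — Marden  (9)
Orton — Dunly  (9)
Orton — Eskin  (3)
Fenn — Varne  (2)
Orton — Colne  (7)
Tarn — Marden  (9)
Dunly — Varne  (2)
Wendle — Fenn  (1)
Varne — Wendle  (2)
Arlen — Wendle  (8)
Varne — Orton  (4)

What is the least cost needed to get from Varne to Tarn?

Settle nodes by increasing distance from Varne:
Varne: 0
Wendle: 2  (via Varne)
Fenn: 2  (via Varne)
Dunly: 2  (via Varne)
Orton: 4  (via Varne)
Irby: 5  (via Varne)
Eskin: 7  (via Orton)
Ravel: 9  (via Varne)
Arlen: 10  (via Wendle)
Colne: 11  (via Orton)
Marden: 13  (via Orton)
Tarn: 22  (via Marden)
Shortest route: Varne–Orton–Marden–Tarn = $22.

$22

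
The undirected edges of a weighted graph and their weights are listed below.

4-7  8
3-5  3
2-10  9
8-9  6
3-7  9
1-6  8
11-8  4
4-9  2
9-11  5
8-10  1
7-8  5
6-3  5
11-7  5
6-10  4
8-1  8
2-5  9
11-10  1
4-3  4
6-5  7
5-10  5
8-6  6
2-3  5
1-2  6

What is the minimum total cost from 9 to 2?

Candidate routes:
9 - 4 - 3 - 2: 2+4+5 = 11
9 - 8 - 10 - 2: 6+1+9 = 16
9 - 11 - 10 - 2: 5+1+9 = 15
The minimum is 11 via 9 - 4 - 3 - 2.

11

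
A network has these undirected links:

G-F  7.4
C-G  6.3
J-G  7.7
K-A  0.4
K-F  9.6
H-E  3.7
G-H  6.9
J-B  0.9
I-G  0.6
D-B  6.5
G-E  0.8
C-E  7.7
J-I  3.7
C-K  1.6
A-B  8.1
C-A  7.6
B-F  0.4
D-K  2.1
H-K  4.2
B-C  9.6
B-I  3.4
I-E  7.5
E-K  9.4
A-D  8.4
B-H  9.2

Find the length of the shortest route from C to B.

9.6

Enumerating some paths:
C–K–A–B: 1.6+0.4+8.1 = 10.1
C–G–I–B: 6.3+0.6+3.4 = 10.3
C–B: 9.6 = 9.6
C–K–D–B: 1.6+2.1+6.5 = 10.2
The minimum is 9.6 via C–B.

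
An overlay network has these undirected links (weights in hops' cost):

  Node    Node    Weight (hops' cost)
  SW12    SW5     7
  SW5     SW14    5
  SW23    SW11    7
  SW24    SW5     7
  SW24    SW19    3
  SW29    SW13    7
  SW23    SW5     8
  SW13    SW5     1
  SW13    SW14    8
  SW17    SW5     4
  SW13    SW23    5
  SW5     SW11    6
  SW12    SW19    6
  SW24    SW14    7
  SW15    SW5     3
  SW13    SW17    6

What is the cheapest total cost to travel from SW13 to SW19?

Candidate routes:
SW13 → SW5 → SW24 → SW19: 1+7+3 = 11
SW13 → SW14 → SW24 → SW19: 8+7+3 = 18
SW13 → SW5 → SW12 → SW19: 1+7+6 = 14
SW13 → SW5 → SW14 → SW24 → SW19: 1+5+7+3 = 16
Cheapest is SW13 → SW5 → SW24 → SW19 at 11 hops' cost.

11 hops' cost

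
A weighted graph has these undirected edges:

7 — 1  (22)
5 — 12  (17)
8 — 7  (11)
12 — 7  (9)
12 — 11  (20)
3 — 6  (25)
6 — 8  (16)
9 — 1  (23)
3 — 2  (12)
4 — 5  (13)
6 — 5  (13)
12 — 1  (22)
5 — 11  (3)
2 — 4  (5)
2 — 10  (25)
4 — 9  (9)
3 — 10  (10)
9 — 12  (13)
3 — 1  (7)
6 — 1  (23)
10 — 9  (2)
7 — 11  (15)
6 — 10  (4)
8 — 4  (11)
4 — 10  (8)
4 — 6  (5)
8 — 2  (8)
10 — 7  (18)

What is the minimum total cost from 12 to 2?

Settle nodes by increasing distance from 12:
12: 0
7: 9  (via 12)
9: 13  (via 12)
10: 15  (via 9)
5: 17  (via 12)
6: 19  (via 10)
8: 20  (via 7)
11: 20  (via 12)
1: 22  (via 12)
4: 22  (via 9)
3: 25  (via 10)
2: 27  (via 4)
Shortest route: 12–9–4–2 = 27.

27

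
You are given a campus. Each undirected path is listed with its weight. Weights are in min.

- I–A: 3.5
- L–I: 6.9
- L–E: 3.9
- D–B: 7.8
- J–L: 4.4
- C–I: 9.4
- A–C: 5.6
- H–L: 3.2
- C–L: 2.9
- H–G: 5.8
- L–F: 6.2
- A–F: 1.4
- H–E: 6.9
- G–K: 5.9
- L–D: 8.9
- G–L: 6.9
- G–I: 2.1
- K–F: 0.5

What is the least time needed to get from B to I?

23.6 min

Settle nodes by increasing distance from B:
B: 0
D: 7.8  (via B)
L: 16.7  (via D)
C: 19.6  (via L)
H: 19.9  (via L)
E: 20.6  (via L)
J: 21.1  (via L)
F: 22.9  (via L)
K: 23.4  (via F)
G: 23.6  (via L)
I: 23.6  (via L)
Shortest route: B–D–L–I = 23.6 min.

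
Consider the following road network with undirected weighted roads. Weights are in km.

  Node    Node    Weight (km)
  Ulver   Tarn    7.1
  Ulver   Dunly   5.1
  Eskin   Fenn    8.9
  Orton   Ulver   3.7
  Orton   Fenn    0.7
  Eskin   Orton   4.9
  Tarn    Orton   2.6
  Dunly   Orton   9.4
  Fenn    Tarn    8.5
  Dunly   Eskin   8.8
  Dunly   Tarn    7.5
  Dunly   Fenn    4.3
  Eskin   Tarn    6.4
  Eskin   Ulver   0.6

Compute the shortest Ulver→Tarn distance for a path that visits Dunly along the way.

Shortest Ulver→Dunly: Ulver → Dunly = 5.1
Best Dunly to Tarn: Dunly → Tarn costing 7.5
Total via Dunly: 5.1 + 7.5 = 12.6 km.

12.6 km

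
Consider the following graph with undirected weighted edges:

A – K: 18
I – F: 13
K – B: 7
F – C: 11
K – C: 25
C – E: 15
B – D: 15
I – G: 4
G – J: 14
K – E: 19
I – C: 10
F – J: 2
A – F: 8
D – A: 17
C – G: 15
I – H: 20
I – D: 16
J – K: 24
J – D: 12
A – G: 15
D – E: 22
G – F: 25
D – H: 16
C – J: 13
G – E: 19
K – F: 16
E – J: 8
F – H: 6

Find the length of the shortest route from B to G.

Candidate routes:
B - K - F - J - G: 7+16+2+14 = 39
B - K - F - I - G: 7+16+13+4 = 40
B - D - I - G: 15+16+4 = 35
The minimum is 35 via B - D - I - G.

35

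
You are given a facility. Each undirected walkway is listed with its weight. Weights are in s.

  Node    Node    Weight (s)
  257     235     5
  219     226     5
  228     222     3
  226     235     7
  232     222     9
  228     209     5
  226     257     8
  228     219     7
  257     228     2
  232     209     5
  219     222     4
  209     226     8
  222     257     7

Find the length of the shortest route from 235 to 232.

17 s

Settle nodes by increasing distance from 235:
235: 0
257: 5  (via 235)
226: 7  (via 235)
228: 7  (via 257)
222: 10  (via 228)
209: 12  (via 228)
219: 12  (via 226)
232: 17  (via 209)
Shortest route: 235–257–228–209–232 = 17 s.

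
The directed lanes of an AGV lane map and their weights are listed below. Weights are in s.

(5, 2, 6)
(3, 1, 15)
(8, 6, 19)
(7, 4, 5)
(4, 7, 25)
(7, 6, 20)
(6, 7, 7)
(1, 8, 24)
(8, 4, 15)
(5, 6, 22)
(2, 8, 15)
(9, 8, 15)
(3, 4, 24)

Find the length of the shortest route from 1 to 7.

50 s

Candidate routes:
1–8–6–7: 24+19+7 = 50
1–8–4–7: 24+15+25 = 64
Cheapest is 1–8–6–7 at 50 s.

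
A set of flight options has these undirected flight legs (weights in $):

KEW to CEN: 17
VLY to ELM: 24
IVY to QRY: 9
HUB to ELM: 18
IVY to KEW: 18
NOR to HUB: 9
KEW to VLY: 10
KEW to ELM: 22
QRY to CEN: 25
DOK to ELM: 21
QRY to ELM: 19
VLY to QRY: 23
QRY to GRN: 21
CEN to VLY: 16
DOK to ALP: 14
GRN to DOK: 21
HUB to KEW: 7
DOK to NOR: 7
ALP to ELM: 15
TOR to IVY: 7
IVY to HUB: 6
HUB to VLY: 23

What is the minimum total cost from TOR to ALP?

Enumerating some paths:
TOR → IVY → HUB → ELM → ALP: 7+6+18+15 = 46
TOR → IVY → HUB → NOR → DOK → ALP: 7+6+9+7+14 = 43
TOR → IVY → QRY → ELM → ALP: 7+9+19+15 = 50
TOR → IVY → HUB → KEW → ELM → ALP: 7+6+7+22+15 = 57
The minimum is $43 via TOR → IVY → HUB → NOR → DOK → ALP.

$43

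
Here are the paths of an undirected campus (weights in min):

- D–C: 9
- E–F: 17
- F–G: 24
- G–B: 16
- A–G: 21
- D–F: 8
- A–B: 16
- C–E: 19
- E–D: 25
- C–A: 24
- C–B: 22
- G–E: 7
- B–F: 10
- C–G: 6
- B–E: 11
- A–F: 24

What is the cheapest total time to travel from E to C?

Shortest distances from E:
E: 0
G: 7  (via E)
B: 11  (via E)
C: 13  (via G)
Shortest route: E → G → C = 13 min.

13 min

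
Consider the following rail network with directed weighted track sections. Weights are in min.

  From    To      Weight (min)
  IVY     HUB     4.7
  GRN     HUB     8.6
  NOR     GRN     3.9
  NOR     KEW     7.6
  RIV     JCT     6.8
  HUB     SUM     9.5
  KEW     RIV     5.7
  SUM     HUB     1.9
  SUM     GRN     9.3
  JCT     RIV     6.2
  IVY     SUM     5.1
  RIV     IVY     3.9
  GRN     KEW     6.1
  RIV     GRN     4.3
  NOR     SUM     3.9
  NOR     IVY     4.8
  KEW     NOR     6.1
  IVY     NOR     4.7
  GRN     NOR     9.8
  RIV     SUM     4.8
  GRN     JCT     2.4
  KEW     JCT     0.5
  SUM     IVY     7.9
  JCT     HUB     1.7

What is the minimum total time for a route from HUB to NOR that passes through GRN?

28.6 min

Best HUB to GRN: HUB–SUM–GRN costing 18.8
Best GRN to NOR: GRN–NOR costing 9.8
Total via GRN: 18.8 + 9.8 = 28.6 min.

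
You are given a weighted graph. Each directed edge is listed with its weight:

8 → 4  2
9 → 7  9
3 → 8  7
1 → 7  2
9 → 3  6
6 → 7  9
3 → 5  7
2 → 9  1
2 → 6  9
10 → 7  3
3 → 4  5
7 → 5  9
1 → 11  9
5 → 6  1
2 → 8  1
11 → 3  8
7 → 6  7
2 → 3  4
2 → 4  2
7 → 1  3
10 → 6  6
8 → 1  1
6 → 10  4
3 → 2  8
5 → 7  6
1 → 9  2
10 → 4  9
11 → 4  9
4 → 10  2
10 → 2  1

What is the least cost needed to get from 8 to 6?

Enumerating some paths:
8–1–7–5–6: 1+2+9+1 = 13
8–4–10–2–6: 2+2+1+9 = 14
8–4–10–7–6: 2+2+3+7 = 14
8–1–7–6: 1+2+7 = 10
Cheapest is 8–1–7–6 at 10.

10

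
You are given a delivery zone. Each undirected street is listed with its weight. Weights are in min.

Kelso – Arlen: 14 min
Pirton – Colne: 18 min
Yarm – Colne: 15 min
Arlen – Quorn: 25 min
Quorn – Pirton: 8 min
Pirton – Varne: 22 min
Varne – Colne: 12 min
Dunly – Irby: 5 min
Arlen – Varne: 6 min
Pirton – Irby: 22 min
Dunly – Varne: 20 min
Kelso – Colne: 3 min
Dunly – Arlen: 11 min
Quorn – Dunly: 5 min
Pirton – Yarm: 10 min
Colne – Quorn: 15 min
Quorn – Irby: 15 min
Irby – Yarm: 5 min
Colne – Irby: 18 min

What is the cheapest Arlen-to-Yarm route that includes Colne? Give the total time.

32 min

Best Arlen to Colne: Arlen–Kelso–Colne costing 17
Best Colne to Yarm: Colne–Yarm costing 15
Total via Colne: 17 + 15 = 32 min.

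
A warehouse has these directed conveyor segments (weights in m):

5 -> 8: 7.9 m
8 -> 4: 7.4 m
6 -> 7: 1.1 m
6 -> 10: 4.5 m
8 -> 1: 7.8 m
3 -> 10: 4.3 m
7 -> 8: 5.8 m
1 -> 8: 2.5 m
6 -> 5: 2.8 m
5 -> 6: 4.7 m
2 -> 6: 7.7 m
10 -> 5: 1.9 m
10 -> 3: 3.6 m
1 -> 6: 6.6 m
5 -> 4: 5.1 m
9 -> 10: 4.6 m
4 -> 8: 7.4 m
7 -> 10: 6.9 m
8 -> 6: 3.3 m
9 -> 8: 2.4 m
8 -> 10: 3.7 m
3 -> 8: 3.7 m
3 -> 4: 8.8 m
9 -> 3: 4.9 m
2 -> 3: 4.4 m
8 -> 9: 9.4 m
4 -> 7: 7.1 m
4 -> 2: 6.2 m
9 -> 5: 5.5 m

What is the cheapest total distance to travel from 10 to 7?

Enumerating some paths:
10–3–8–6–7: 3.6+3.7+3.3+1.1 = 11.7
10–5–6–7: 1.9+4.7+1.1 = 7.7
10–5–4–7: 1.9+5.1+7.1 = 14.1
Cheapest is 10–5–6–7 at 7.7 m.

7.7 m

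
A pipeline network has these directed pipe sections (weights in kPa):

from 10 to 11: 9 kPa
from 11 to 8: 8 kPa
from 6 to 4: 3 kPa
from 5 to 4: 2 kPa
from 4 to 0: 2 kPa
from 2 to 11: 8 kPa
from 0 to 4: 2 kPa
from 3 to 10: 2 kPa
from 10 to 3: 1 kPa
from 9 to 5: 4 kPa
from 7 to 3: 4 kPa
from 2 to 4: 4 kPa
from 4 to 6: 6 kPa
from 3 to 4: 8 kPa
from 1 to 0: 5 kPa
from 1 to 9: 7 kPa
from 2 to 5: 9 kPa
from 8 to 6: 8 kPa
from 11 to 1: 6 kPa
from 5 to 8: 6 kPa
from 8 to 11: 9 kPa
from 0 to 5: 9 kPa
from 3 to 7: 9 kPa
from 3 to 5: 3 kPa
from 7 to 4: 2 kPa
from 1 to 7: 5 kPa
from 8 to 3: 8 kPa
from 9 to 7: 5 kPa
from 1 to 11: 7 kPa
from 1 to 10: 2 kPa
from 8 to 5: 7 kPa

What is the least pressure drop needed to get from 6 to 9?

Shortest distances from 6:
6: 0
4: 3  (via 6)
0: 5  (via 4)
5: 14  (via 0)
8: 20  (via 5)
3: 28  (via 8)
11: 29  (via 8)
10: 30  (via 3)
1: 35  (via 11)
7: 37  (via 3)
9: 42  (via 1)
Shortest route: 6–4–0–5–8–11–1–9 = 42 kPa.

42 kPa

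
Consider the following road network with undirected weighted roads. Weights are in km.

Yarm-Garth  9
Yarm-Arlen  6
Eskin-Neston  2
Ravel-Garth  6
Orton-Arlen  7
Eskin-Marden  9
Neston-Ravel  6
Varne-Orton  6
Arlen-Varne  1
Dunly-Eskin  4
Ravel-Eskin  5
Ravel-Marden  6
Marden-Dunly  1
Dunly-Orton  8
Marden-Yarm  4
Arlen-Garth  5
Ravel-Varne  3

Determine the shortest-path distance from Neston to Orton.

14 km

Shortest distances from Neston:
Neston: 0
Eskin: 2  (via Neston)
Ravel: 6  (via Neston)
Dunly: 6  (via Eskin)
Marden: 7  (via Dunly)
Varne: 9  (via Ravel)
Arlen: 10  (via Varne)
Yarm: 11  (via Marden)
Garth: 12  (via Ravel)
Orton: 14  (via Dunly)
Shortest route: Neston–Eskin–Dunly–Orton = 14 km.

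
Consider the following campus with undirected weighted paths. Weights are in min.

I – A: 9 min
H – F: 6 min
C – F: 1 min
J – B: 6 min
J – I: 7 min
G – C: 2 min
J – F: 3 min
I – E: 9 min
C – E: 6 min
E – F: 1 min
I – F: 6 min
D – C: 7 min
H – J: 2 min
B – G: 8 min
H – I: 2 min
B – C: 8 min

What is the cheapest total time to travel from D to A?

23 min

Shortest distances from D:
D: 0
C: 7  (via D)
F: 8  (via C)
E: 9  (via F)
G: 9  (via C)
J: 11  (via F)
H: 13  (via J)
I: 14  (via F)
B: 15  (via C)
A: 23  (via I)
Shortest route: D → C → F → I → A = 23 min.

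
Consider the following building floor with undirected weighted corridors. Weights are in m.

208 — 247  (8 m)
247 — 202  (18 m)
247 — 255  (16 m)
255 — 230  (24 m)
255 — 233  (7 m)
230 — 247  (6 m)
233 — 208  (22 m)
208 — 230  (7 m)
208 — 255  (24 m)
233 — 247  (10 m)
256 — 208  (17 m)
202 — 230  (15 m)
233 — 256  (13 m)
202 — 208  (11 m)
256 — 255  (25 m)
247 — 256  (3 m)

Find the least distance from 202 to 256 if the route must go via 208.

22 m

Best 202 to 208: 202–208 costing 11
Best 208 to 256: 208–247–256 costing 11
Total via 208: 11 + 11 = 22 m.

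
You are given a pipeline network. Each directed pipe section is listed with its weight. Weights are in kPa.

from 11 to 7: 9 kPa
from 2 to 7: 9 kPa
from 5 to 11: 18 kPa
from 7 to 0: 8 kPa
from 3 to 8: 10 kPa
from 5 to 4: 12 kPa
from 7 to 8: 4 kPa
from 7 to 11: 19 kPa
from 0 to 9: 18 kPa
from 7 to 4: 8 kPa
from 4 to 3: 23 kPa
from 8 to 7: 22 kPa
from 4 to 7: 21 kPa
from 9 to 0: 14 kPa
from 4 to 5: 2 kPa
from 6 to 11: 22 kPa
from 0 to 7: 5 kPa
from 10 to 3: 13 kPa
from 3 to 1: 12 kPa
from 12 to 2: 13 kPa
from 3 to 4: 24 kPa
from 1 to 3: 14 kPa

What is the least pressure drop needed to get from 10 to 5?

Shortest distances from 10:
10: 0
3: 13  (via 10)
8: 23  (via 3)
1: 25  (via 3)
4: 37  (via 3)
5: 39  (via 4)
Shortest route: 10 → 3 → 4 → 5 = 39 kPa.

39 kPa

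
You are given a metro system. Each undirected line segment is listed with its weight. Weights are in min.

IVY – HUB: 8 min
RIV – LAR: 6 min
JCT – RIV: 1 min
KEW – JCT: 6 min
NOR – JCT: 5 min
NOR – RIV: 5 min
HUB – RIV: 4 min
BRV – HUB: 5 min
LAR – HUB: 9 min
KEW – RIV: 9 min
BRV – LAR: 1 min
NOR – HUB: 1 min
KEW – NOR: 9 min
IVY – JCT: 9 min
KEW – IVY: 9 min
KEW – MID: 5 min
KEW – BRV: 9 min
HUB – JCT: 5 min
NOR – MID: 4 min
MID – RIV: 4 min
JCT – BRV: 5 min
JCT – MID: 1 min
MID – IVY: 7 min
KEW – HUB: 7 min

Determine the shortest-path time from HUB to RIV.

4 min

Enumerating some paths:
HUB - RIV: 4 = 4
HUB - JCT - RIV: 5+1 = 6
The minimum is 4 min via HUB - RIV.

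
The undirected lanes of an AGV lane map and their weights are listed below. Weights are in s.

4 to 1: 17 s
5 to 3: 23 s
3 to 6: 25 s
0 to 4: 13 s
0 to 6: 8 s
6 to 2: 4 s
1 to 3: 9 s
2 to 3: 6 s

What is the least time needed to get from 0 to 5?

Candidate routes:
0 - 6 - 2 - 3 - 5: 8+4+6+23 = 41
0 - 6 - 3 - 5: 8+25+23 = 56
0 - 4 - 1 - 3 - 5: 13+17+9+23 = 62
Cheapest is 0 - 6 - 2 - 3 - 5 at 41 s.

41 s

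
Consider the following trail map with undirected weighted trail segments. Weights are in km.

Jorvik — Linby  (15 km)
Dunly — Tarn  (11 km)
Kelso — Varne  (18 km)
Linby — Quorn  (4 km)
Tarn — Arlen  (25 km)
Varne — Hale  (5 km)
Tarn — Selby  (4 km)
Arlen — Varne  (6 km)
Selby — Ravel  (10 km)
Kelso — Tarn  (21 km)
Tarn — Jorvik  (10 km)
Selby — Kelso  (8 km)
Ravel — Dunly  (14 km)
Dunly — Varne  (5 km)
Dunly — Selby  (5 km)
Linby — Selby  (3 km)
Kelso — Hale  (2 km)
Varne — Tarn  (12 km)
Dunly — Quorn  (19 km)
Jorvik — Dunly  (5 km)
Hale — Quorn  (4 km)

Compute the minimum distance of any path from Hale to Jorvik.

15 km

Settle nodes by increasing distance from Hale:
Hale: 0
Kelso: 2  (via Hale)
Quorn: 4  (via Hale)
Varne: 5  (via Hale)
Linby: 8  (via Quorn)
Selby: 10  (via Kelso)
Dunly: 10  (via Varne)
Arlen: 11  (via Varne)
Tarn: 14  (via Selby)
Jorvik: 15  (via Dunly)
Shortest route: Hale–Varne–Dunly–Jorvik = 15 km.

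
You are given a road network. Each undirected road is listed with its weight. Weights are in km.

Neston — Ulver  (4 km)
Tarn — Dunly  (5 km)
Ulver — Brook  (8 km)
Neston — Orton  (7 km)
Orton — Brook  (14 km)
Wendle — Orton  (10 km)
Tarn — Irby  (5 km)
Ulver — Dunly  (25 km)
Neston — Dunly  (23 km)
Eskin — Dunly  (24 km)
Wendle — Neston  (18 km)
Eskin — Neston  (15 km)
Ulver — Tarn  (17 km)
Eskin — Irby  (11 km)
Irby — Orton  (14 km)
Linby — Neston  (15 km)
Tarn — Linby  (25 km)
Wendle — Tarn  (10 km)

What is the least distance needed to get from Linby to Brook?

27 km

Shortest distances from Linby:
Linby: 0
Neston: 15  (via Linby)
Ulver: 19  (via Neston)
Orton: 22  (via Neston)
Tarn: 25  (via Linby)
Brook: 27  (via Ulver)
Shortest route: Linby–Neston–Ulver–Brook = 27 km.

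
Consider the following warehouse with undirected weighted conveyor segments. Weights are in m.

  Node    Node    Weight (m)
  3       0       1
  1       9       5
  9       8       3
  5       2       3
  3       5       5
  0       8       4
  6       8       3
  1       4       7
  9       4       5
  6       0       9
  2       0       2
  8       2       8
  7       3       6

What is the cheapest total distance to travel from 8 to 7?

11 m

Running Dijkstra from 8:
8: 0
6: 3  (via 8)
9: 3  (via 8)
0: 4  (via 8)
3: 5  (via 0)
2: 6  (via 0)
1: 8  (via 9)
4: 8  (via 9)
5: 9  (via 2)
7: 11  (via 3)
Shortest route: 8 → 0 → 3 → 7 = 11 m.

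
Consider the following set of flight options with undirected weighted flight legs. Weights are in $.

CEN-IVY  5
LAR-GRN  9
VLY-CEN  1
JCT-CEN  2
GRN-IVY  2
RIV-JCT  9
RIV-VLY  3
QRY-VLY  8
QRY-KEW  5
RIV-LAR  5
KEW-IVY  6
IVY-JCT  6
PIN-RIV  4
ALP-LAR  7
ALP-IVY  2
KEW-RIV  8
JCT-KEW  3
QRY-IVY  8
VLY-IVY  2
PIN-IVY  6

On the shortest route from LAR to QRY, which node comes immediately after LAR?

Compare a few routes:
LAR → ALP → IVY → QRY: 7+2+8 = 17
LAR → RIV → VLY → QRY: 5+3+8 = 16
Cheapest is LAR → RIV → VLY → QRY at $16.
So from LAR the first move is to RIV.

RIV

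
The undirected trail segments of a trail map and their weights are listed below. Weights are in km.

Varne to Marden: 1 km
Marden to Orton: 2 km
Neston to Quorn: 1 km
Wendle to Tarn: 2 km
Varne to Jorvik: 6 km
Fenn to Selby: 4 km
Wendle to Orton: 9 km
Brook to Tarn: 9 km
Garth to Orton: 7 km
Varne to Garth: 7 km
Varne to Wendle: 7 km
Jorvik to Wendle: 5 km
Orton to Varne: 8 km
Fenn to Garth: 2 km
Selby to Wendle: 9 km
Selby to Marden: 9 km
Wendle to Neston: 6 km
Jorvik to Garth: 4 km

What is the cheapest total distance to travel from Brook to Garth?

Candidate routes:
Brook–Tarn–Wendle–Jorvik–Garth: 9+2+5+4 = 20
Brook–Tarn–Wendle–Varne–Garth: 9+2+7+7 = 25
Cheapest is Brook–Tarn–Wendle–Jorvik–Garth at 20 km.

20 km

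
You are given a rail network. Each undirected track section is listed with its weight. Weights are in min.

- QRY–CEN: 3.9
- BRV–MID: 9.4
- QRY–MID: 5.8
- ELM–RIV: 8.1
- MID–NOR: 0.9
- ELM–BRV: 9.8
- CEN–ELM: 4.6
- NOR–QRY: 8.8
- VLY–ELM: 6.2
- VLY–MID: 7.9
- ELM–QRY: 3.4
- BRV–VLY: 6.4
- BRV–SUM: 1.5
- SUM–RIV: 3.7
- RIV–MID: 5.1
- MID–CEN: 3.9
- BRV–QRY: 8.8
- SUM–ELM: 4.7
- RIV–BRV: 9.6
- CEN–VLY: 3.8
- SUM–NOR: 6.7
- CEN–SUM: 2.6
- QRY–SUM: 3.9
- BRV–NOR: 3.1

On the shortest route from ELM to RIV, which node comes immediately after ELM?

RIV

Candidate routes:
ELM–RIV: 8.1 = 8.1
ELM–SUM–RIV: 4.7+3.7 = 8.4
Cheapest is ELM–RIV at 8.1 min.
So from ELM the first move is to RIV.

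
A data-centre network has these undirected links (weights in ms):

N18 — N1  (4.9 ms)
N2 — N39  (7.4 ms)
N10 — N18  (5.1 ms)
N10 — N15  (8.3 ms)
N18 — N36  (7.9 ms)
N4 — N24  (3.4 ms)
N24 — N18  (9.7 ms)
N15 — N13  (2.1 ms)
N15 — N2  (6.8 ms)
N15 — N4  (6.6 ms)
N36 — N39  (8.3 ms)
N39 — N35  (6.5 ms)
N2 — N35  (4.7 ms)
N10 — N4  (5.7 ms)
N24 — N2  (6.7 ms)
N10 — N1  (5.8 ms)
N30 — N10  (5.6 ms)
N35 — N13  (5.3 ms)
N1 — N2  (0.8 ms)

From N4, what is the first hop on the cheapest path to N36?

Compare a few routes:
N4–N24–N2–N1–N18–N36: 3.4+6.7+0.8+4.9+7.9 = 23.7
N4–N10–N18–N36: 5.7+5.1+7.9 = 18.7
N4–N24–N18–N36: 3.4+9.7+7.9 = 21
Cheapest is N4–N10–N18–N36 at 18.7 ms.
So from N4 the first move is to N10.

N10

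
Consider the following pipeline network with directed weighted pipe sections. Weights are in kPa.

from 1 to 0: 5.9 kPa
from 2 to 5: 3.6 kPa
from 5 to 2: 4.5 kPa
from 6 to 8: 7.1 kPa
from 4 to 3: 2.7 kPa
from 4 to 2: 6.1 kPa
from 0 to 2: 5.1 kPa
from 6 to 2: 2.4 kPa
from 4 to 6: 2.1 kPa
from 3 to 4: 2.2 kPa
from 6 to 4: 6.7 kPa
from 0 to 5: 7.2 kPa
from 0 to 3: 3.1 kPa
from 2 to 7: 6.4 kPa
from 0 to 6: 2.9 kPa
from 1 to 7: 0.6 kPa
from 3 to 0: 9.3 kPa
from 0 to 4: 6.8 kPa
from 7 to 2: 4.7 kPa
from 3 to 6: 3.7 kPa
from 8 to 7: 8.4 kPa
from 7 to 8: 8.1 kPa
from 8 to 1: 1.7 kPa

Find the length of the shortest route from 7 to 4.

21 kPa

Settle nodes by increasing distance from 7:
7: 0
2: 4.7  (via 7)
8: 8.1  (via 7)
5: 8.3  (via 2)
1: 9.8  (via 8)
0: 15.7  (via 1)
6: 18.6  (via 0)
3: 18.8  (via 0)
4: 21  (via 3)
Shortest route: 7 → 8 → 1 → 0 → 3 → 4 = 21 kPa.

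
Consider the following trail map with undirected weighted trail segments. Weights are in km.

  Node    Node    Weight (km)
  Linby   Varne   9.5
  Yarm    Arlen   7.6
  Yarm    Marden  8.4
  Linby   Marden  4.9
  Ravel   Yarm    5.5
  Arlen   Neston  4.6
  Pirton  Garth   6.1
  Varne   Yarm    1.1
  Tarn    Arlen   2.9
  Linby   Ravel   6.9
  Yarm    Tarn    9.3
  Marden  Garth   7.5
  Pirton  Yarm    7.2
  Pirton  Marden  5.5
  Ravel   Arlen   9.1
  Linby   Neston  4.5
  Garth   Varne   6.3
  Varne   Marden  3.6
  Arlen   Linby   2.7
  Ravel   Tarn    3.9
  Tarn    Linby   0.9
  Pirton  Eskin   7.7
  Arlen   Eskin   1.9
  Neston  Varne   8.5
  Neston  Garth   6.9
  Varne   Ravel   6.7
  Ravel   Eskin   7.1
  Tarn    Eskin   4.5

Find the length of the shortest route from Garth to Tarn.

12.3 km

Settle nodes by increasing distance from Garth:
Garth: 0
Pirton: 6.1  (via Garth)
Varne: 6.3  (via Garth)
Neston: 6.9  (via Garth)
Yarm: 7.4  (via Varne)
Marden: 7.5  (via Garth)
Linby: 11.4  (via Neston)
Arlen: 11.5  (via Neston)
Tarn: 12.3  (via Linby)
Shortest route: Garth–Neston–Linby–Tarn = 12.3 km.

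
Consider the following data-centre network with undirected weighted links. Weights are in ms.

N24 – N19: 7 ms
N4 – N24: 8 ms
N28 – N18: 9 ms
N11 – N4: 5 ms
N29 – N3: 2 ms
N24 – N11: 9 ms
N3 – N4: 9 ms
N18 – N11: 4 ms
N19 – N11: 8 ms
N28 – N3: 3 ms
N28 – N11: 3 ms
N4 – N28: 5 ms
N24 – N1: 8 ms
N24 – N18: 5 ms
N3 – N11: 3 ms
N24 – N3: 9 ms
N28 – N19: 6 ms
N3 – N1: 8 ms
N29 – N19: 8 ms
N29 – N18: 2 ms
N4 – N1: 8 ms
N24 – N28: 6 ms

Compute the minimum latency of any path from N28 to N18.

Shortest distances from N28:
N28: 0
N3: 3  (via N28)
N11: 3  (via N28)
N29: 5  (via N3)
N4: 5  (via N28)
N24: 6  (via N28)
N19: 6  (via N28)
N18: 7  (via N11)
Shortest route: N28–N11–N18 = 7 ms.

7 ms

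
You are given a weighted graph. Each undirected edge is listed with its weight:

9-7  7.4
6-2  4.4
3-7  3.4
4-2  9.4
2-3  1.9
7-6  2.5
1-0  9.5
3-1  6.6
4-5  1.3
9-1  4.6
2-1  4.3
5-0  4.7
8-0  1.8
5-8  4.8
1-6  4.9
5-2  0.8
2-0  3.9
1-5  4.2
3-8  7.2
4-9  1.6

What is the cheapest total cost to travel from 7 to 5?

Shortest distances from 7:
7: 0
6: 2.5  (via 7)
3: 3.4  (via 7)
2: 5.3  (via 3)
5: 6.1  (via 2)
Shortest route: 7–3–2–5 = 6.1.

6.1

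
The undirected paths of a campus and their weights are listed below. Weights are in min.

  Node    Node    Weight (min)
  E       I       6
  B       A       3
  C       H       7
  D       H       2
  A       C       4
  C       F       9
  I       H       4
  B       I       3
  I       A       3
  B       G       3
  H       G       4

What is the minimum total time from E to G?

Running Dijkstra from E:
E: 0
I: 6  (via E)
A: 9  (via I)
B: 9  (via I)
H: 10  (via I)
D: 12  (via H)
G: 12  (via B)
Shortest route: E–I–B–G = 12 min.

12 min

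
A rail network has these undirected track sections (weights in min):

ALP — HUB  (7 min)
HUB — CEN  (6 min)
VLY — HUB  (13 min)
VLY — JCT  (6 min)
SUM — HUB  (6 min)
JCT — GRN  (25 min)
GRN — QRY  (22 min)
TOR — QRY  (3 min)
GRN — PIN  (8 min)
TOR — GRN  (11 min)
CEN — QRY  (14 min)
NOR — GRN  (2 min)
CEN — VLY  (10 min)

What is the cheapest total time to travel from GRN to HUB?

Shortest distances from GRN:
GRN: 0
NOR: 2  (via GRN)
PIN: 8  (via GRN)
TOR: 11  (via GRN)
QRY: 14  (via TOR)
JCT: 25  (via GRN)
CEN: 28  (via QRY)
VLY: 31  (via JCT)
HUB: 34  (via CEN)
Shortest route: GRN–TOR–QRY–CEN–HUB = 34 min.

34 min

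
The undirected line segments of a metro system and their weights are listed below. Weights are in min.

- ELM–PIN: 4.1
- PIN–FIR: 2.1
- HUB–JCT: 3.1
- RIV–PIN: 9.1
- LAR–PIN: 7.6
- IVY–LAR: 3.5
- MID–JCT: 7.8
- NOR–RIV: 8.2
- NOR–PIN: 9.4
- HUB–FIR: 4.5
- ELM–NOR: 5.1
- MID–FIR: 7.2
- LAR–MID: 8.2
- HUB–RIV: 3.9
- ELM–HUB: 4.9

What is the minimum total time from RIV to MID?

Shortest distances from RIV:
RIV: 0
HUB: 3.9  (via RIV)
JCT: 7  (via HUB)
NOR: 8.2  (via RIV)
FIR: 8.4  (via HUB)
ELM: 8.8  (via HUB)
PIN: 9.1  (via RIV)
MID: 14.8  (via JCT)
Shortest route: RIV–HUB–JCT–MID = 14.8 min.

14.8 min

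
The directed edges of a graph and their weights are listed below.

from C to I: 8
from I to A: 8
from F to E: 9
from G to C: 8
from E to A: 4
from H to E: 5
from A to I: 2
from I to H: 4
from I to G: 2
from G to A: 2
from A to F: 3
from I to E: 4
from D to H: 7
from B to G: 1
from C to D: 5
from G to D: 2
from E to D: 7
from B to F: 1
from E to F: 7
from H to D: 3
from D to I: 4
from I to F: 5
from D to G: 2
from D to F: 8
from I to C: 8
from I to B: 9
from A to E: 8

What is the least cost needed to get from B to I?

Candidate routes:
B - G - D - I: 1+2+4 = 7
B - G - A - I: 1+2+2 = 5
The minimum is 5 via B - G - A - I.

5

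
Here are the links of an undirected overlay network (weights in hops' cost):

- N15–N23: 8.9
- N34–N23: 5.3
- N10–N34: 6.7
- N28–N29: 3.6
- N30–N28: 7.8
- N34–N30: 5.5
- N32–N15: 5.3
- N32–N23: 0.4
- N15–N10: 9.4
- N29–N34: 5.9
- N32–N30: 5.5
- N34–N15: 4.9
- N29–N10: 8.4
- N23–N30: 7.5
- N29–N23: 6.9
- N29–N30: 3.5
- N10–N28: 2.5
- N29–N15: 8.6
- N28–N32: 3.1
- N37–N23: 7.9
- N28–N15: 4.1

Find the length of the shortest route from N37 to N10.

Shortest distances from N37:
N37: 0
N23: 7.9  (via N37)
N32: 8.3  (via N23)
N28: 11.4  (via N32)
N34: 13.2  (via N23)
N15: 13.6  (via N32)
N30: 13.8  (via N32)
N10: 13.9  (via N28)
Shortest route: N37–N23–N32–N28–N10 = 13.9 hops' cost.

13.9 hops' cost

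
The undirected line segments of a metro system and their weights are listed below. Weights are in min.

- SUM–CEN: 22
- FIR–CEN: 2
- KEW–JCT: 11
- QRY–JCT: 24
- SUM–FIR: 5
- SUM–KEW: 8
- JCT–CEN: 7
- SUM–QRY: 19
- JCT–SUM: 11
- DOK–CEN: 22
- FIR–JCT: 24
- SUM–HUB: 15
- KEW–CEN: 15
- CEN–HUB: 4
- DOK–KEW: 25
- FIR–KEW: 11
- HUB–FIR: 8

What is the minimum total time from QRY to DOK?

48 min

Shortest distances from QRY:
QRY: 0
SUM: 19  (via QRY)
FIR: 24  (via SUM)
JCT: 24  (via QRY)
CEN: 26  (via FIR)
KEW: 27  (via SUM)
HUB: 30  (via CEN)
DOK: 48  (via CEN)
Shortest route: QRY–SUM–FIR–CEN–DOK = 48 min.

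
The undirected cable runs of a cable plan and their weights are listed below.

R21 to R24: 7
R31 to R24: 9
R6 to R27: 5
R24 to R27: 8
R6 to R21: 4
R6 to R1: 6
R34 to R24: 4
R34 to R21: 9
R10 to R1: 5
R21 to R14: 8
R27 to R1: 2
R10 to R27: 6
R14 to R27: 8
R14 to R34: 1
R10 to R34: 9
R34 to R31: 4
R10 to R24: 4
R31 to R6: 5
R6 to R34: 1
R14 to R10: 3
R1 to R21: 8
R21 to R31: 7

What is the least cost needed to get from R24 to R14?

Enumerating some paths:
R24 → R34 → R14: 4+1 = 5
R24 → R10 → R14: 4+3 = 7
Cheapest is R24 → R34 → R14 at 5.

5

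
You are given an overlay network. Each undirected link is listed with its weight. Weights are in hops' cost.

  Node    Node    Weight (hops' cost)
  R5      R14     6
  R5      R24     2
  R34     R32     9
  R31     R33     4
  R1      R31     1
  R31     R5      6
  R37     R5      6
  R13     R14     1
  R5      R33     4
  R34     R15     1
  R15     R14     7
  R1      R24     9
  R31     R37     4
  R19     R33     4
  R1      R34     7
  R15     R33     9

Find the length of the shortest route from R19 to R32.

23 hops' cost

Settle nodes by increasing distance from R19:
R19: 0
R33: 4  (via R19)
R31: 8  (via R33)
R5: 8  (via R33)
R1: 9  (via R31)
R24: 10  (via R5)
R37: 12  (via R31)
R15: 13  (via R33)
R34: 14  (via R15)
R14: 14  (via R5)
R13: 15  (via R14)
R32: 23  (via R34)
Shortest route: R19 → R33 → R15 → R34 → R32 = 23 hops' cost.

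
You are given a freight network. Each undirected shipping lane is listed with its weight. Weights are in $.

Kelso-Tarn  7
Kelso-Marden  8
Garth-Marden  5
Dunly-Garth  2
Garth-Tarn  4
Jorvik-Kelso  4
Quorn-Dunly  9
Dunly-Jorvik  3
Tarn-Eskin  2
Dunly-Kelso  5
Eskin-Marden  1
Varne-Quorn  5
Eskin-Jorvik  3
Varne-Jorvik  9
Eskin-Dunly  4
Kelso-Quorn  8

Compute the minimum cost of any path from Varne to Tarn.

Running Dijkstra from Varne:
Varne: 0
Quorn: 5  (via Varne)
Jorvik: 9  (via Varne)
Dunly: 12  (via Jorvik)
Eskin: 12  (via Jorvik)
Marden: 13  (via Eskin)
Kelso: 13  (via Quorn)
Garth: 14  (via Dunly)
Tarn: 14  (via Eskin)
Shortest route: Varne–Jorvik–Eskin–Tarn = $14.

$14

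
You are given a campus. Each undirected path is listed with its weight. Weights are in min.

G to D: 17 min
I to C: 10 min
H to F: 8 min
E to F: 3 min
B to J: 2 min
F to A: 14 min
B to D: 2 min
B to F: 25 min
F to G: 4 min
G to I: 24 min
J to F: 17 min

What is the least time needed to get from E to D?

24 min

Candidate routes:
E–F–G–D: 3+4+17 = 24
E–F–B–D: 3+25+2 = 30
Cheapest is E–F–G–D at 24 min.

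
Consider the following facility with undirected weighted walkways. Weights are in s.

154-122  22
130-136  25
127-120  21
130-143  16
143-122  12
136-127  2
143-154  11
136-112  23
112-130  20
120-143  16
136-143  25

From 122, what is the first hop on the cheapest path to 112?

Compare a few routes:
122 - 154 - 143 - 130 - 112: 22+11+16+20 = 69
122 - 143 - 136 - 112: 12+25+23 = 60
122 - 143 - 130 - 112: 12+16+20 = 48
The minimum is 48 s via 122 - 143 - 130 - 112.
So from 122 the first move is to 143.

143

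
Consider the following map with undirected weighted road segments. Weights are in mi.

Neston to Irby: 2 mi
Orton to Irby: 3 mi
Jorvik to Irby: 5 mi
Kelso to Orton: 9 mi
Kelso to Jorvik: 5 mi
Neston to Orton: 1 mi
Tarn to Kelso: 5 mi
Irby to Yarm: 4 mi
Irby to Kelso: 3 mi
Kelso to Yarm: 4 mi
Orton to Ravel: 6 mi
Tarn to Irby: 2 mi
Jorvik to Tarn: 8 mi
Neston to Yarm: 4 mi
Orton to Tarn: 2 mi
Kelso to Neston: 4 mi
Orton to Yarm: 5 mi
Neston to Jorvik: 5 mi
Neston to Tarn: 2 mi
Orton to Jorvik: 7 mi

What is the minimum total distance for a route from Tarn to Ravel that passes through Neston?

9 mi

Best Tarn to Neston: Tarn → Neston costing 2
Best Neston to Ravel: Neston → Orton → Ravel costing 7
Total via Neston: 2 + 7 = 9 mi.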